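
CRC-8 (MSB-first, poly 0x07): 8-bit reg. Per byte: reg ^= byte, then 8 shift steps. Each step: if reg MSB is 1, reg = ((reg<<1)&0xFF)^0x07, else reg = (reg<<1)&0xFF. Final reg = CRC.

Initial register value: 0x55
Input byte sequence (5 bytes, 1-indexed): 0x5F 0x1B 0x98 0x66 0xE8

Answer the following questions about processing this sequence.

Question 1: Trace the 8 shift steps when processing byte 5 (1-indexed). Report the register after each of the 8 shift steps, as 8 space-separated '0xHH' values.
After byte 1 (0x5F): reg=0x36
After byte 2 (0x1B): reg=0xC3
After byte 3 (0x98): reg=0x86
After byte 4 (0x66): reg=0xAE
Register before byte 5: 0xAE
After XOR with byte 0xE8: 0x46

Answer: 0x8C 0x1F 0x3E 0x7C 0xF8 0xF7 0xE9 0xD5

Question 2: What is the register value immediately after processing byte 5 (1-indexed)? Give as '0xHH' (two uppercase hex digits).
Answer: 0xD5

Derivation:
After byte 1 (0x5F): reg=0x36
After byte 2 (0x1B): reg=0xC3
After byte 3 (0x98): reg=0x86
After byte 4 (0x66): reg=0xAE
After byte 5 (0xE8): reg=0xD5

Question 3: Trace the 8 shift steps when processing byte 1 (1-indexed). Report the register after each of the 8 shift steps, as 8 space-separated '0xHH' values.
Answer: 0x14 0x28 0x50 0xA0 0x47 0x8E 0x1B 0x36

Derivation:
Register before byte 1: 0x55
After XOR with byte 0x5F: 0x0A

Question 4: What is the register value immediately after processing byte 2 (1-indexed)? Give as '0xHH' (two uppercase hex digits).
After byte 1 (0x5F): reg=0x36
After byte 2 (0x1B): reg=0xC3

Answer: 0xC3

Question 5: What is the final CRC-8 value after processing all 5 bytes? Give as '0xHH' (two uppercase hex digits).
Answer: 0xD5

Derivation:
After byte 1 (0x5F): reg=0x36
After byte 2 (0x1B): reg=0xC3
After byte 3 (0x98): reg=0x86
After byte 4 (0x66): reg=0xAE
After byte 5 (0xE8): reg=0xD5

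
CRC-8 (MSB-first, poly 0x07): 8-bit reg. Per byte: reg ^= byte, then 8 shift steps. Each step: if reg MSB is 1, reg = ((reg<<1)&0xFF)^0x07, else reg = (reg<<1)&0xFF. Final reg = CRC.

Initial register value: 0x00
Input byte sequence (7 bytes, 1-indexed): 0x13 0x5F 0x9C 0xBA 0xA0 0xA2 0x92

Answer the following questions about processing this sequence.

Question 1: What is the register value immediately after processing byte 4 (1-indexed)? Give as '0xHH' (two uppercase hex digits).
After byte 1 (0x13): reg=0x79
After byte 2 (0x5F): reg=0xF2
After byte 3 (0x9C): reg=0x0D
After byte 4 (0xBA): reg=0x0C

Answer: 0x0C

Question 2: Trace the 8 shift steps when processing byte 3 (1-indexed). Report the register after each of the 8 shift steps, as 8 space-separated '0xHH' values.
Answer: 0xDC 0xBF 0x79 0xF2 0xE3 0xC1 0x85 0x0D

Derivation:
After byte 1 (0x13): reg=0x79
After byte 2 (0x5F): reg=0xF2
Register before byte 3: 0xF2
After XOR with byte 0x9C: 0x6E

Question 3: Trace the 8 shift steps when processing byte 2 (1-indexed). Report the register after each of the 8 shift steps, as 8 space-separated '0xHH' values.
After byte 1 (0x13): reg=0x79
Register before byte 2: 0x79
After XOR with byte 0x5F: 0x26

Answer: 0x4C 0x98 0x37 0x6E 0xDC 0xBF 0x79 0xF2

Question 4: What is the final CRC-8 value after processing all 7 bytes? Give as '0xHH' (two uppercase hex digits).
After byte 1 (0x13): reg=0x79
After byte 2 (0x5F): reg=0xF2
After byte 3 (0x9C): reg=0x0D
After byte 4 (0xBA): reg=0x0C
After byte 5 (0xA0): reg=0x4D
After byte 6 (0xA2): reg=0x83
After byte 7 (0x92): reg=0x77

Answer: 0x77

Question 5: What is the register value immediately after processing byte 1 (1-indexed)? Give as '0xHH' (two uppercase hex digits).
Answer: 0x79

Derivation:
After byte 1 (0x13): reg=0x79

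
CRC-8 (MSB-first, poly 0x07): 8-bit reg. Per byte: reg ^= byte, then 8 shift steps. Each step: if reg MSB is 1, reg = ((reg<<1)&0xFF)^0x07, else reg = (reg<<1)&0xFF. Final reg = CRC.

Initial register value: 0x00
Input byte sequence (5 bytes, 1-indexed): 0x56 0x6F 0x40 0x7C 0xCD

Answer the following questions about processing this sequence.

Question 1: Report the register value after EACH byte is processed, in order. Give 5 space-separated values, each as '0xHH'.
0xA5 0x78 0xA8 0x22 0x83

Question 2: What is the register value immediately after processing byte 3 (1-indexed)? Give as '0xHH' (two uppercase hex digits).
After byte 1 (0x56): reg=0xA5
After byte 2 (0x6F): reg=0x78
After byte 3 (0x40): reg=0xA8

Answer: 0xA8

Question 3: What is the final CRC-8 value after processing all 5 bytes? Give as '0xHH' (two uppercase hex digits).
Answer: 0x83

Derivation:
After byte 1 (0x56): reg=0xA5
After byte 2 (0x6F): reg=0x78
After byte 3 (0x40): reg=0xA8
After byte 4 (0x7C): reg=0x22
After byte 5 (0xCD): reg=0x83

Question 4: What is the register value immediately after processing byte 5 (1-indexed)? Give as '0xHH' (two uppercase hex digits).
After byte 1 (0x56): reg=0xA5
After byte 2 (0x6F): reg=0x78
After byte 3 (0x40): reg=0xA8
After byte 4 (0x7C): reg=0x22
After byte 5 (0xCD): reg=0x83

Answer: 0x83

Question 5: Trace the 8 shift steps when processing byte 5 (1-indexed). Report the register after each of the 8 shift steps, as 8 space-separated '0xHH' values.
Answer: 0xD9 0xB5 0x6D 0xDA 0xB3 0x61 0xC2 0x83

Derivation:
After byte 1 (0x56): reg=0xA5
After byte 2 (0x6F): reg=0x78
After byte 3 (0x40): reg=0xA8
After byte 4 (0x7C): reg=0x22
Register before byte 5: 0x22
After XOR with byte 0xCD: 0xEF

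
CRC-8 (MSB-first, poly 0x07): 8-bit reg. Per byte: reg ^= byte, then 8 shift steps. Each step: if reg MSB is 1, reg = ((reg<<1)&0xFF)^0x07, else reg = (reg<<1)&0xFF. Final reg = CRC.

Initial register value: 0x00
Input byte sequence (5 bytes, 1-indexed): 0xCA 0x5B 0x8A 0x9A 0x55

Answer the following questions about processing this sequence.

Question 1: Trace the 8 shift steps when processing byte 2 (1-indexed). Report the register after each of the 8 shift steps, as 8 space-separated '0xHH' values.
After byte 1 (0xCA): reg=0x78
Register before byte 2: 0x78
After XOR with byte 0x5B: 0x23

Answer: 0x46 0x8C 0x1F 0x3E 0x7C 0xF8 0xF7 0xE9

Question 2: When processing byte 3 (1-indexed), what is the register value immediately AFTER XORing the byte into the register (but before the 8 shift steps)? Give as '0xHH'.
Answer: 0x63

Derivation:
Register before byte 3: 0xE9
Byte 3: 0x8A
0xE9 XOR 0x8A = 0x63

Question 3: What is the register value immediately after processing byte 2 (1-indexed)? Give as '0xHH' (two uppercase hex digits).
After byte 1 (0xCA): reg=0x78
After byte 2 (0x5B): reg=0xE9

Answer: 0xE9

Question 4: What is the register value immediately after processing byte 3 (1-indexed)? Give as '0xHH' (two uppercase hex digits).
Answer: 0x2E

Derivation:
After byte 1 (0xCA): reg=0x78
After byte 2 (0x5B): reg=0xE9
After byte 3 (0x8A): reg=0x2E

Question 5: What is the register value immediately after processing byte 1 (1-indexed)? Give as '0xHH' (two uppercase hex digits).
After byte 1 (0xCA): reg=0x78

Answer: 0x78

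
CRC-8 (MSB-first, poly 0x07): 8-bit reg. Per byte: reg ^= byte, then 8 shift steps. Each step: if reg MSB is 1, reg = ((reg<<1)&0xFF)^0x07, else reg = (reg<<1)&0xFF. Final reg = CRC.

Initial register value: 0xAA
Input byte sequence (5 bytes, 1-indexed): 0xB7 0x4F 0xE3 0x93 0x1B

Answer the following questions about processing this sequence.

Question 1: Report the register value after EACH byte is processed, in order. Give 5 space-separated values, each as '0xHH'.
0x53 0x54 0x0C 0xD4 0x63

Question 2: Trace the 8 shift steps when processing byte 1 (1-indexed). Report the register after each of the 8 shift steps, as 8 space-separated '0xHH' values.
Register before byte 1: 0xAA
After XOR with byte 0xB7: 0x1D

Answer: 0x3A 0x74 0xE8 0xD7 0xA9 0x55 0xAA 0x53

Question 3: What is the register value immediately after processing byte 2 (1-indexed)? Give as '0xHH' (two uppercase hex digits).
Answer: 0x54

Derivation:
After byte 1 (0xB7): reg=0x53
After byte 2 (0x4F): reg=0x54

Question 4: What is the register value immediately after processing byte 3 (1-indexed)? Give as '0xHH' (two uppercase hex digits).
Answer: 0x0C

Derivation:
After byte 1 (0xB7): reg=0x53
After byte 2 (0x4F): reg=0x54
After byte 3 (0xE3): reg=0x0C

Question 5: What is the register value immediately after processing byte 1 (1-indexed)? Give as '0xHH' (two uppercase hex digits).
After byte 1 (0xB7): reg=0x53

Answer: 0x53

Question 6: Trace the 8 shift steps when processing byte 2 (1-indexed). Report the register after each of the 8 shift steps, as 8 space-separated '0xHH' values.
Answer: 0x38 0x70 0xE0 0xC7 0x89 0x15 0x2A 0x54

Derivation:
After byte 1 (0xB7): reg=0x53
Register before byte 2: 0x53
After XOR with byte 0x4F: 0x1C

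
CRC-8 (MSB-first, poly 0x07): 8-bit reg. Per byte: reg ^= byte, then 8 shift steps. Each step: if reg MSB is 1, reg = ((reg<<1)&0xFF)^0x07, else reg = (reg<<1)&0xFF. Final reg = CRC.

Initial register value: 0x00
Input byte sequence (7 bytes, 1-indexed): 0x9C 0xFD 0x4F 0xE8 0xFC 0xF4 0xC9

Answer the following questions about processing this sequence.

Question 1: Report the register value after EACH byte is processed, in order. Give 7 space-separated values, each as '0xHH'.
0xDD 0xE0 0x44 0x4D 0x1E 0x98 0xB0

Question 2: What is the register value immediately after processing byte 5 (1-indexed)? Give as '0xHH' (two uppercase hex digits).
Answer: 0x1E

Derivation:
After byte 1 (0x9C): reg=0xDD
After byte 2 (0xFD): reg=0xE0
After byte 3 (0x4F): reg=0x44
After byte 4 (0xE8): reg=0x4D
After byte 5 (0xFC): reg=0x1E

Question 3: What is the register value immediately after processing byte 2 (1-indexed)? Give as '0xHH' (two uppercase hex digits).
Answer: 0xE0

Derivation:
After byte 1 (0x9C): reg=0xDD
After byte 2 (0xFD): reg=0xE0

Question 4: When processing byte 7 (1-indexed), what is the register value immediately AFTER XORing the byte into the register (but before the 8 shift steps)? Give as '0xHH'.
Register before byte 7: 0x98
Byte 7: 0xC9
0x98 XOR 0xC9 = 0x51

Answer: 0x51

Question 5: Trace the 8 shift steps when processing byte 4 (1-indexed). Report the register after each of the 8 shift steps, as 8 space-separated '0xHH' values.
Answer: 0x5F 0xBE 0x7B 0xF6 0xEB 0xD1 0xA5 0x4D

Derivation:
After byte 1 (0x9C): reg=0xDD
After byte 2 (0xFD): reg=0xE0
After byte 3 (0x4F): reg=0x44
Register before byte 4: 0x44
After XOR with byte 0xE8: 0xAC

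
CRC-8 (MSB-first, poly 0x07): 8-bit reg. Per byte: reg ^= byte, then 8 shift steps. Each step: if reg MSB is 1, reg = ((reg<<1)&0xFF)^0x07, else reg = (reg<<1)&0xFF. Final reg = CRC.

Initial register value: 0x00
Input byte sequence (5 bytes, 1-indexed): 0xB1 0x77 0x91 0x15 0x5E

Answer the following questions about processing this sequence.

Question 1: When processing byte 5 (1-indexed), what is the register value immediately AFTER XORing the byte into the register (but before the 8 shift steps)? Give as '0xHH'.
Register before byte 5: 0x60
Byte 5: 0x5E
0x60 XOR 0x5E = 0x3E

Answer: 0x3E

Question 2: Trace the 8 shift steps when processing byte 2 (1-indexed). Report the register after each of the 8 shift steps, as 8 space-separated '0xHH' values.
After byte 1 (0xB1): reg=0x1E
Register before byte 2: 0x1E
After XOR with byte 0x77: 0x69

Answer: 0xD2 0xA3 0x41 0x82 0x03 0x06 0x0C 0x18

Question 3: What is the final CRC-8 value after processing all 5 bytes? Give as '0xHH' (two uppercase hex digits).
Answer: 0xBA

Derivation:
After byte 1 (0xB1): reg=0x1E
After byte 2 (0x77): reg=0x18
After byte 3 (0x91): reg=0xB6
After byte 4 (0x15): reg=0x60
After byte 5 (0x5E): reg=0xBA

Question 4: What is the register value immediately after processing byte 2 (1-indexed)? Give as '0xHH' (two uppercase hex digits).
Answer: 0x18

Derivation:
After byte 1 (0xB1): reg=0x1E
After byte 2 (0x77): reg=0x18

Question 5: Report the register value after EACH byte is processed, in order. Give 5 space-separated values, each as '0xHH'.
0x1E 0x18 0xB6 0x60 0xBA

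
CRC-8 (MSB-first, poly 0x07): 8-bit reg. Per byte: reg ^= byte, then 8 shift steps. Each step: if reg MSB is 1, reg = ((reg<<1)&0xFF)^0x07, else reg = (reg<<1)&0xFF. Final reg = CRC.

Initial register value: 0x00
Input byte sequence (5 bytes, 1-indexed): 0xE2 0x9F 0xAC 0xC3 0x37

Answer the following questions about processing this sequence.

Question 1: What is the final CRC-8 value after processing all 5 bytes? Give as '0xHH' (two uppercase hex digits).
After byte 1 (0xE2): reg=0xA0
After byte 2 (0x9F): reg=0xBD
After byte 3 (0xAC): reg=0x77
After byte 4 (0xC3): reg=0x05
After byte 5 (0x37): reg=0x9E

Answer: 0x9E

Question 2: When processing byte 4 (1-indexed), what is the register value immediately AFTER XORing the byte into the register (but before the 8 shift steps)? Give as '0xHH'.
Register before byte 4: 0x77
Byte 4: 0xC3
0x77 XOR 0xC3 = 0xB4

Answer: 0xB4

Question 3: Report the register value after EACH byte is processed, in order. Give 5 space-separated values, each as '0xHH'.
0xA0 0xBD 0x77 0x05 0x9E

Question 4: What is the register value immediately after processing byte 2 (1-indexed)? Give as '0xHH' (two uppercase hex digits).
Answer: 0xBD

Derivation:
After byte 1 (0xE2): reg=0xA0
After byte 2 (0x9F): reg=0xBD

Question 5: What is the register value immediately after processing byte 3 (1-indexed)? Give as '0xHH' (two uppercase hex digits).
After byte 1 (0xE2): reg=0xA0
After byte 2 (0x9F): reg=0xBD
After byte 3 (0xAC): reg=0x77

Answer: 0x77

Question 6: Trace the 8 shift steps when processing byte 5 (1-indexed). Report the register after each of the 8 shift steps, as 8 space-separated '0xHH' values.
After byte 1 (0xE2): reg=0xA0
After byte 2 (0x9F): reg=0xBD
After byte 3 (0xAC): reg=0x77
After byte 4 (0xC3): reg=0x05
Register before byte 5: 0x05
After XOR with byte 0x37: 0x32

Answer: 0x64 0xC8 0x97 0x29 0x52 0xA4 0x4F 0x9E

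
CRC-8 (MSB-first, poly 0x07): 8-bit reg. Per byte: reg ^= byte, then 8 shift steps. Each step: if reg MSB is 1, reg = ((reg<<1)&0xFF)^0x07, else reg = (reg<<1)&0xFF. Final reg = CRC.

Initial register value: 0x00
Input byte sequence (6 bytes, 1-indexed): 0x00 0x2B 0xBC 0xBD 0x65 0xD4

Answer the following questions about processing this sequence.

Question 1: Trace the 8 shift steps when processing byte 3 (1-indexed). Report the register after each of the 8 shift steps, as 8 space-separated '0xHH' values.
Answer: 0xDA 0xB3 0x61 0xC2 0x83 0x01 0x02 0x04

Derivation:
After byte 1 (0x00): reg=0x00
After byte 2 (0x2B): reg=0xD1
Register before byte 3: 0xD1
After XOR with byte 0xBC: 0x6D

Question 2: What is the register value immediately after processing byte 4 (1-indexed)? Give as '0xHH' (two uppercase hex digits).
Answer: 0x26

Derivation:
After byte 1 (0x00): reg=0x00
After byte 2 (0x2B): reg=0xD1
After byte 3 (0xBC): reg=0x04
After byte 4 (0xBD): reg=0x26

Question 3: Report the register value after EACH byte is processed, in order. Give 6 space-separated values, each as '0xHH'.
0x00 0xD1 0x04 0x26 0xCE 0x46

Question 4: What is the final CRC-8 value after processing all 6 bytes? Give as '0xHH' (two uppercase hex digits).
Answer: 0x46

Derivation:
After byte 1 (0x00): reg=0x00
After byte 2 (0x2B): reg=0xD1
After byte 3 (0xBC): reg=0x04
After byte 4 (0xBD): reg=0x26
After byte 5 (0x65): reg=0xCE
After byte 6 (0xD4): reg=0x46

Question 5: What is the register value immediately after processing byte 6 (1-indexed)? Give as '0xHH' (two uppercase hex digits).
Answer: 0x46

Derivation:
After byte 1 (0x00): reg=0x00
After byte 2 (0x2B): reg=0xD1
After byte 3 (0xBC): reg=0x04
After byte 4 (0xBD): reg=0x26
After byte 5 (0x65): reg=0xCE
After byte 6 (0xD4): reg=0x46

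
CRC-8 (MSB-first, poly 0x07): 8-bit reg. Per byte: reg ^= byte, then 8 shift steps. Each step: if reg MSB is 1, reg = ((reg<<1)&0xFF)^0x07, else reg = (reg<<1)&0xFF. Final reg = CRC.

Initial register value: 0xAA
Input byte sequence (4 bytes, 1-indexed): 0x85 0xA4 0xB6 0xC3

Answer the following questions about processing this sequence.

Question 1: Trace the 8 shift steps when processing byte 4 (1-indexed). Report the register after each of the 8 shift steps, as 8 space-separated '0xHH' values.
After byte 1 (0x85): reg=0xCD
After byte 2 (0xA4): reg=0x18
After byte 3 (0xB6): reg=0x43
Register before byte 4: 0x43
After XOR with byte 0xC3: 0x80

Answer: 0x07 0x0E 0x1C 0x38 0x70 0xE0 0xC7 0x89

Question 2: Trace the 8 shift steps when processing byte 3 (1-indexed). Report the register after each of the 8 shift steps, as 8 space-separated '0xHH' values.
Answer: 0x5B 0xB6 0x6B 0xD6 0xAB 0x51 0xA2 0x43

Derivation:
After byte 1 (0x85): reg=0xCD
After byte 2 (0xA4): reg=0x18
Register before byte 3: 0x18
After XOR with byte 0xB6: 0xAE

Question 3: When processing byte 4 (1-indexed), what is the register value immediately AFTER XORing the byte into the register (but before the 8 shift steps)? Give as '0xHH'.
Register before byte 4: 0x43
Byte 4: 0xC3
0x43 XOR 0xC3 = 0x80

Answer: 0x80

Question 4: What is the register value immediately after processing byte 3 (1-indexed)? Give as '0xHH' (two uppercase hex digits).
After byte 1 (0x85): reg=0xCD
After byte 2 (0xA4): reg=0x18
After byte 3 (0xB6): reg=0x43

Answer: 0x43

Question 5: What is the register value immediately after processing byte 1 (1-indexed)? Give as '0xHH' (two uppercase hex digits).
Answer: 0xCD

Derivation:
After byte 1 (0x85): reg=0xCD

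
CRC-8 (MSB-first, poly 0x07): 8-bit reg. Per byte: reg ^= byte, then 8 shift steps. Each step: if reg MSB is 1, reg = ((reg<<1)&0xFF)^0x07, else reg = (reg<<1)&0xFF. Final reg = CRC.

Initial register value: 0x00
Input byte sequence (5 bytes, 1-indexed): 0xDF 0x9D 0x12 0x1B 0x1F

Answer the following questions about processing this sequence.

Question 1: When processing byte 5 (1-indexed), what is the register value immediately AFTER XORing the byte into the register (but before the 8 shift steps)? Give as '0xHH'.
Answer: 0x04

Derivation:
Register before byte 5: 0x1B
Byte 5: 0x1F
0x1B XOR 0x1F = 0x04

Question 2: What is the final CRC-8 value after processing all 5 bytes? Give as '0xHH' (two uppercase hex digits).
Answer: 0x1C

Derivation:
After byte 1 (0xDF): reg=0x13
After byte 2 (0x9D): reg=0xA3
After byte 3 (0x12): reg=0x1E
After byte 4 (0x1B): reg=0x1B
After byte 5 (0x1F): reg=0x1C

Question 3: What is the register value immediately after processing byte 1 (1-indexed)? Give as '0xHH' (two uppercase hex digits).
After byte 1 (0xDF): reg=0x13

Answer: 0x13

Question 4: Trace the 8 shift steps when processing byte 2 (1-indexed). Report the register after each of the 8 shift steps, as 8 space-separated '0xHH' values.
After byte 1 (0xDF): reg=0x13
Register before byte 2: 0x13
After XOR with byte 0x9D: 0x8E

Answer: 0x1B 0x36 0x6C 0xD8 0xB7 0x69 0xD2 0xA3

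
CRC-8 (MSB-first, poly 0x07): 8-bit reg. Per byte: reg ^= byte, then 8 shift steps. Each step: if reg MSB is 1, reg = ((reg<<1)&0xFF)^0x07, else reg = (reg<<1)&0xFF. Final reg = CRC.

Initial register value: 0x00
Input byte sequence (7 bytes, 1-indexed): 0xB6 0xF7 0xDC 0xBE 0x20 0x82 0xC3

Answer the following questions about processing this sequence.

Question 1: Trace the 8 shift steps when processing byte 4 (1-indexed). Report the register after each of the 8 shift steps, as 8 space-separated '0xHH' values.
Answer: 0x98 0x37 0x6E 0xDC 0xBF 0x79 0xF2 0xE3

Derivation:
After byte 1 (0xB6): reg=0x0B
After byte 2 (0xF7): reg=0xFA
After byte 3 (0xDC): reg=0xF2
Register before byte 4: 0xF2
After XOR with byte 0xBE: 0x4C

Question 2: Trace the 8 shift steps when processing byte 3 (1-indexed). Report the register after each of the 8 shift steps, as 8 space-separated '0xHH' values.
Answer: 0x4C 0x98 0x37 0x6E 0xDC 0xBF 0x79 0xF2

Derivation:
After byte 1 (0xB6): reg=0x0B
After byte 2 (0xF7): reg=0xFA
Register before byte 3: 0xFA
After XOR with byte 0xDC: 0x26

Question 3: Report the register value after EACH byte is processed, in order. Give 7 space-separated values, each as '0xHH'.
0x0B 0xFA 0xF2 0xE3 0x47 0x55 0xEB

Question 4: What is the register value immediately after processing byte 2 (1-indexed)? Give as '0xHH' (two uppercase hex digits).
After byte 1 (0xB6): reg=0x0B
After byte 2 (0xF7): reg=0xFA

Answer: 0xFA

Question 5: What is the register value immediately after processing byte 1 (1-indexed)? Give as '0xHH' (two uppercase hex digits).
Answer: 0x0B

Derivation:
After byte 1 (0xB6): reg=0x0B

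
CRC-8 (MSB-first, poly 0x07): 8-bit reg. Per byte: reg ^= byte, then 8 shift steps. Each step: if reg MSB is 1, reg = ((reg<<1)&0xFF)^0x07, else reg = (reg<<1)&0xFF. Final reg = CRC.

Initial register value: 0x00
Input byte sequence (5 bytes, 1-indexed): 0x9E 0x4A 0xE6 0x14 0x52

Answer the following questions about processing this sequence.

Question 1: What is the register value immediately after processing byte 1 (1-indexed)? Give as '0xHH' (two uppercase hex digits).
Answer: 0xD3

Derivation:
After byte 1 (0x9E): reg=0xD3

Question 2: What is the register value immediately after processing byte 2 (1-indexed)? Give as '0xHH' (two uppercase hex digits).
After byte 1 (0x9E): reg=0xD3
After byte 2 (0x4A): reg=0xC6

Answer: 0xC6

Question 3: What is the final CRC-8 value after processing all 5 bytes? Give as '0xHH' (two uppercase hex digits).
Answer: 0xF9

Derivation:
After byte 1 (0x9E): reg=0xD3
After byte 2 (0x4A): reg=0xC6
After byte 3 (0xE6): reg=0xE0
After byte 4 (0x14): reg=0xC2
After byte 5 (0x52): reg=0xF9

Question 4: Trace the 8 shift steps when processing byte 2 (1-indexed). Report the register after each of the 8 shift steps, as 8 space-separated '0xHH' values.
After byte 1 (0x9E): reg=0xD3
Register before byte 2: 0xD3
After XOR with byte 0x4A: 0x99

Answer: 0x35 0x6A 0xD4 0xAF 0x59 0xB2 0x63 0xC6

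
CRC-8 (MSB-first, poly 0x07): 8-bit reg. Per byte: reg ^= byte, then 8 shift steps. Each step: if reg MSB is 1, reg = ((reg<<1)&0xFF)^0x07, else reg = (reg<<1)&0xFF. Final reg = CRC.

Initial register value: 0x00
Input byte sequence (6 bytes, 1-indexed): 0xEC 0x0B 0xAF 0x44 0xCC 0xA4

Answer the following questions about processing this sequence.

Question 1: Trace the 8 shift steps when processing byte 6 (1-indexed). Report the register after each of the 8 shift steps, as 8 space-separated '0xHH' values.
After byte 1 (0xEC): reg=0x8A
After byte 2 (0x0B): reg=0x8E
After byte 3 (0xAF): reg=0xE7
After byte 4 (0x44): reg=0x60
After byte 5 (0xCC): reg=0x4D
Register before byte 6: 0x4D
After XOR with byte 0xA4: 0xE9

Answer: 0xD5 0xAD 0x5D 0xBA 0x73 0xE6 0xCB 0x91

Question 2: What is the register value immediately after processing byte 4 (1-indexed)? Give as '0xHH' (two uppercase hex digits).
After byte 1 (0xEC): reg=0x8A
After byte 2 (0x0B): reg=0x8E
After byte 3 (0xAF): reg=0xE7
After byte 4 (0x44): reg=0x60

Answer: 0x60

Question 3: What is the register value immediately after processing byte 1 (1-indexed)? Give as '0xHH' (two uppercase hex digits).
After byte 1 (0xEC): reg=0x8A

Answer: 0x8A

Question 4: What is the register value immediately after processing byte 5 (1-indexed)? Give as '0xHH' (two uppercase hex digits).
After byte 1 (0xEC): reg=0x8A
After byte 2 (0x0B): reg=0x8E
After byte 3 (0xAF): reg=0xE7
After byte 4 (0x44): reg=0x60
After byte 5 (0xCC): reg=0x4D

Answer: 0x4D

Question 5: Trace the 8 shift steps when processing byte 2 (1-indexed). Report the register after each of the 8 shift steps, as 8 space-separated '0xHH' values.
After byte 1 (0xEC): reg=0x8A
Register before byte 2: 0x8A
After XOR with byte 0x0B: 0x81

Answer: 0x05 0x0A 0x14 0x28 0x50 0xA0 0x47 0x8E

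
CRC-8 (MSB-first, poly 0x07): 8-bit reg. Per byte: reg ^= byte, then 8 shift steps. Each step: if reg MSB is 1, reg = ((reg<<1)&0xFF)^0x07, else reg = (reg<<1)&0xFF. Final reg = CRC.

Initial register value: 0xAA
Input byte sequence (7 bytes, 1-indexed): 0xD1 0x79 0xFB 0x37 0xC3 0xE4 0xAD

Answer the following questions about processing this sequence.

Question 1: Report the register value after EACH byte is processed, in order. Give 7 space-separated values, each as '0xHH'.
0x66 0x5D 0x7B 0xE3 0xE0 0x1C 0x1E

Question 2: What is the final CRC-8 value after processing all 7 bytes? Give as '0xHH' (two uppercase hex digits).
After byte 1 (0xD1): reg=0x66
After byte 2 (0x79): reg=0x5D
After byte 3 (0xFB): reg=0x7B
After byte 4 (0x37): reg=0xE3
After byte 5 (0xC3): reg=0xE0
After byte 6 (0xE4): reg=0x1C
After byte 7 (0xAD): reg=0x1E

Answer: 0x1E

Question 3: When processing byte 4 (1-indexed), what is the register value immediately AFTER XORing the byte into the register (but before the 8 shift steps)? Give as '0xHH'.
Register before byte 4: 0x7B
Byte 4: 0x37
0x7B XOR 0x37 = 0x4C

Answer: 0x4C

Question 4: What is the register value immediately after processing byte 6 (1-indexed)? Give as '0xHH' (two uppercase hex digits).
Answer: 0x1C

Derivation:
After byte 1 (0xD1): reg=0x66
After byte 2 (0x79): reg=0x5D
After byte 3 (0xFB): reg=0x7B
After byte 4 (0x37): reg=0xE3
After byte 5 (0xC3): reg=0xE0
After byte 6 (0xE4): reg=0x1C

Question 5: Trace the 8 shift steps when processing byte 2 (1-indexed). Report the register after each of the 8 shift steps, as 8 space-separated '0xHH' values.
Answer: 0x3E 0x7C 0xF8 0xF7 0xE9 0xD5 0xAD 0x5D

Derivation:
After byte 1 (0xD1): reg=0x66
Register before byte 2: 0x66
After XOR with byte 0x79: 0x1F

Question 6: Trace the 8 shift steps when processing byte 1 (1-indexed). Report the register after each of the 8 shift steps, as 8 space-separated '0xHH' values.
Register before byte 1: 0xAA
After XOR with byte 0xD1: 0x7B

Answer: 0xF6 0xEB 0xD1 0xA5 0x4D 0x9A 0x33 0x66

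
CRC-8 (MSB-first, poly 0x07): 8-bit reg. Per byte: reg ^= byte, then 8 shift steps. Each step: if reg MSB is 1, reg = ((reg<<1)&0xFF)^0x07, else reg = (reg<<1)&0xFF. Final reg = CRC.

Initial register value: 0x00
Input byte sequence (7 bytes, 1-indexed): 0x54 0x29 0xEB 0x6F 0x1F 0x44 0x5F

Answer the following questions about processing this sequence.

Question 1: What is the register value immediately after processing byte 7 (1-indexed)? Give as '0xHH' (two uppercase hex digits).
Answer: 0xCD

Derivation:
After byte 1 (0x54): reg=0xAB
After byte 2 (0x29): reg=0x87
After byte 3 (0xEB): reg=0x03
After byte 4 (0x6F): reg=0x03
After byte 5 (0x1F): reg=0x54
After byte 6 (0x44): reg=0x70
After byte 7 (0x5F): reg=0xCD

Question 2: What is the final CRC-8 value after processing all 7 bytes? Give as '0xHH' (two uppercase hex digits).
Answer: 0xCD

Derivation:
After byte 1 (0x54): reg=0xAB
After byte 2 (0x29): reg=0x87
After byte 3 (0xEB): reg=0x03
After byte 4 (0x6F): reg=0x03
After byte 5 (0x1F): reg=0x54
After byte 6 (0x44): reg=0x70
After byte 7 (0x5F): reg=0xCD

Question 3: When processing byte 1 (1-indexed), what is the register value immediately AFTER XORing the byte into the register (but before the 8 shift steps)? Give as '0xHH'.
Answer: 0x54

Derivation:
Register before byte 1: 0x00
Byte 1: 0x54
0x00 XOR 0x54 = 0x54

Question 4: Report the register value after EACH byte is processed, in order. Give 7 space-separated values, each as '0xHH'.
0xAB 0x87 0x03 0x03 0x54 0x70 0xCD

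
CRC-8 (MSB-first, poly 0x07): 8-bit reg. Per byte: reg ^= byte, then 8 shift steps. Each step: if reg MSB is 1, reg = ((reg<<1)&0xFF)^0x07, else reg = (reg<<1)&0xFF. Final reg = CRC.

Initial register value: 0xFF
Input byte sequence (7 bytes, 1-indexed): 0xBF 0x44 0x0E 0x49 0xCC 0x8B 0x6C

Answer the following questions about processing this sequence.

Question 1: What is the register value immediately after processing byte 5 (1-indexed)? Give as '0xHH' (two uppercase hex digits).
Answer: 0xAB

Derivation:
After byte 1 (0xBF): reg=0xC7
After byte 2 (0x44): reg=0x80
After byte 3 (0x0E): reg=0xA3
After byte 4 (0x49): reg=0x98
After byte 5 (0xCC): reg=0xAB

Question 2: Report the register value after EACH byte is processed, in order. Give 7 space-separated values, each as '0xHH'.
0xC7 0x80 0xA3 0x98 0xAB 0xE0 0xAD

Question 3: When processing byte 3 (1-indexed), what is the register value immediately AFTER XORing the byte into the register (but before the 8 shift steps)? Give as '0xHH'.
Register before byte 3: 0x80
Byte 3: 0x0E
0x80 XOR 0x0E = 0x8E

Answer: 0x8E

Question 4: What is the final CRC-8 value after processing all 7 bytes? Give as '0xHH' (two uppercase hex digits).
After byte 1 (0xBF): reg=0xC7
After byte 2 (0x44): reg=0x80
After byte 3 (0x0E): reg=0xA3
After byte 4 (0x49): reg=0x98
After byte 5 (0xCC): reg=0xAB
After byte 6 (0x8B): reg=0xE0
After byte 7 (0x6C): reg=0xAD

Answer: 0xAD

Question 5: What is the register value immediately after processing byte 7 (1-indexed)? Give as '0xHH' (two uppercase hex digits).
Answer: 0xAD

Derivation:
After byte 1 (0xBF): reg=0xC7
After byte 2 (0x44): reg=0x80
After byte 3 (0x0E): reg=0xA3
After byte 4 (0x49): reg=0x98
After byte 5 (0xCC): reg=0xAB
After byte 6 (0x8B): reg=0xE0
After byte 7 (0x6C): reg=0xAD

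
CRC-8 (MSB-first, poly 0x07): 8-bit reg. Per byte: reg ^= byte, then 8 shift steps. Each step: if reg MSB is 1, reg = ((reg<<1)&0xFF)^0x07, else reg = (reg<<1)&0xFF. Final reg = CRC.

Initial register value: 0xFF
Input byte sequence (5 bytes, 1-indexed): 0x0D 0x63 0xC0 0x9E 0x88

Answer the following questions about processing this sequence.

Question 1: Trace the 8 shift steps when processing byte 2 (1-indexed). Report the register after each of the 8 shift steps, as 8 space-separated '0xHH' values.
After byte 1 (0x0D): reg=0xD0
Register before byte 2: 0xD0
After XOR with byte 0x63: 0xB3

Answer: 0x61 0xC2 0x83 0x01 0x02 0x04 0x08 0x10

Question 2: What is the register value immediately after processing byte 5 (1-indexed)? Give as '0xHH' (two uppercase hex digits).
After byte 1 (0x0D): reg=0xD0
After byte 2 (0x63): reg=0x10
After byte 3 (0xC0): reg=0x3E
After byte 4 (0x9E): reg=0x69
After byte 5 (0x88): reg=0xA9

Answer: 0xA9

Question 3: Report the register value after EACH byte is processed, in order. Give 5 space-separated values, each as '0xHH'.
0xD0 0x10 0x3E 0x69 0xA9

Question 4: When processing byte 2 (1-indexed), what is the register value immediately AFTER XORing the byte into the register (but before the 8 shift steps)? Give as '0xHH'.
Register before byte 2: 0xD0
Byte 2: 0x63
0xD0 XOR 0x63 = 0xB3

Answer: 0xB3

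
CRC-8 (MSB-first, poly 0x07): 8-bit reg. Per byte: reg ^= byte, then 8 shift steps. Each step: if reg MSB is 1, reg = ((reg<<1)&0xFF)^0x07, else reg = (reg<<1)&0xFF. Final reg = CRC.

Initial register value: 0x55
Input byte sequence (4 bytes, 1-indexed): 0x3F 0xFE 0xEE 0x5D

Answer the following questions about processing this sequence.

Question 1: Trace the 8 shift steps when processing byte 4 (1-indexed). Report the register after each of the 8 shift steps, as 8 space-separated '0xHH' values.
After byte 1 (0x3F): reg=0x11
After byte 2 (0xFE): reg=0x83
After byte 3 (0xEE): reg=0x04
Register before byte 4: 0x04
After XOR with byte 0x5D: 0x59

Answer: 0xB2 0x63 0xC6 0x8B 0x11 0x22 0x44 0x88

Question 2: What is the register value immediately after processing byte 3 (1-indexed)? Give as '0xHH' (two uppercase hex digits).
Answer: 0x04

Derivation:
After byte 1 (0x3F): reg=0x11
After byte 2 (0xFE): reg=0x83
After byte 3 (0xEE): reg=0x04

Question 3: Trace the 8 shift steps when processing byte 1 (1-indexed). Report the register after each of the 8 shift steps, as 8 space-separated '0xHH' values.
Register before byte 1: 0x55
After XOR with byte 0x3F: 0x6A

Answer: 0xD4 0xAF 0x59 0xB2 0x63 0xC6 0x8B 0x11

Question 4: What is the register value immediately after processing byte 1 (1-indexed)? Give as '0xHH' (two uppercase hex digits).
After byte 1 (0x3F): reg=0x11

Answer: 0x11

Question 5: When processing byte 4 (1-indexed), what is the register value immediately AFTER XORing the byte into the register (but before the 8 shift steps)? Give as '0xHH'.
Answer: 0x59

Derivation:
Register before byte 4: 0x04
Byte 4: 0x5D
0x04 XOR 0x5D = 0x59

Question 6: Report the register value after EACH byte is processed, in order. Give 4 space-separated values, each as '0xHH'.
0x11 0x83 0x04 0x88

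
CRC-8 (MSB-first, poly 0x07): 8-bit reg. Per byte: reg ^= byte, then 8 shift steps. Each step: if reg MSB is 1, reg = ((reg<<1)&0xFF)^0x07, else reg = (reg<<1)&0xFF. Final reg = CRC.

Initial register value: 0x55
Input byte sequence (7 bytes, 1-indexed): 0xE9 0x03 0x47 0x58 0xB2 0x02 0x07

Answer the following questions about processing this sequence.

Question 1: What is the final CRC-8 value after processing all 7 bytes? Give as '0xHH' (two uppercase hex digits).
After byte 1 (0xE9): reg=0x3D
After byte 2 (0x03): reg=0xBA
After byte 3 (0x47): reg=0xFD
After byte 4 (0x58): reg=0x72
After byte 5 (0xB2): reg=0x4E
After byte 6 (0x02): reg=0xE3
After byte 7 (0x07): reg=0xB2

Answer: 0xB2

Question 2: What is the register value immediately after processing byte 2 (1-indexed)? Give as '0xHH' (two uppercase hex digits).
Answer: 0xBA

Derivation:
After byte 1 (0xE9): reg=0x3D
After byte 2 (0x03): reg=0xBA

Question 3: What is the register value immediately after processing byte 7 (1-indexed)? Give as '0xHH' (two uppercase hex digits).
After byte 1 (0xE9): reg=0x3D
After byte 2 (0x03): reg=0xBA
After byte 3 (0x47): reg=0xFD
After byte 4 (0x58): reg=0x72
After byte 5 (0xB2): reg=0x4E
After byte 6 (0x02): reg=0xE3
After byte 7 (0x07): reg=0xB2

Answer: 0xB2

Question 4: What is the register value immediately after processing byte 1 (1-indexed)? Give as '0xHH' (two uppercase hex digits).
Answer: 0x3D

Derivation:
After byte 1 (0xE9): reg=0x3D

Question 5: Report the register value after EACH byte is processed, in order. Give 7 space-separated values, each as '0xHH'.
0x3D 0xBA 0xFD 0x72 0x4E 0xE3 0xB2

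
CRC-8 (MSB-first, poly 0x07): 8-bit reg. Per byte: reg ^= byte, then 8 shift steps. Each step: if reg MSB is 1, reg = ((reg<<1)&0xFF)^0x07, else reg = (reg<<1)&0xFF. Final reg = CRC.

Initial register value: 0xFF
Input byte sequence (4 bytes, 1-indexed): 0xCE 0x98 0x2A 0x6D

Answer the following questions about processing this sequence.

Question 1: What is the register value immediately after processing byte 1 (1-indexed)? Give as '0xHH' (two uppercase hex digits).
After byte 1 (0xCE): reg=0x97

Answer: 0x97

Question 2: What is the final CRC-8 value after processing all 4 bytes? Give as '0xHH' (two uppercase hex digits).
After byte 1 (0xCE): reg=0x97
After byte 2 (0x98): reg=0x2D
After byte 3 (0x2A): reg=0x15
After byte 4 (0x6D): reg=0x6F

Answer: 0x6F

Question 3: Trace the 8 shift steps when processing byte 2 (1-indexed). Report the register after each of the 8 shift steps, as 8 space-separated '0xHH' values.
Answer: 0x1E 0x3C 0x78 0xF0 0xE7 0xC9 0x95 0x2D

Derivation:
After byte 1 (0xCE): reg=0x97
Register before byte 2: 0x97
After XOR with byte 0x98: 0x0F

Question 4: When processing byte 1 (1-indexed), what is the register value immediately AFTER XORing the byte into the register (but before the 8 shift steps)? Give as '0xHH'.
Answer: 0x31

Derivation:
Register before byte 1: 0xFF
Byte 1: 0xCE
0xFF XOR 0xCE = 0x31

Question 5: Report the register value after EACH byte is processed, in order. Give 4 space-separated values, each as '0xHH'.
0x97 0x2D 0x15 0x6F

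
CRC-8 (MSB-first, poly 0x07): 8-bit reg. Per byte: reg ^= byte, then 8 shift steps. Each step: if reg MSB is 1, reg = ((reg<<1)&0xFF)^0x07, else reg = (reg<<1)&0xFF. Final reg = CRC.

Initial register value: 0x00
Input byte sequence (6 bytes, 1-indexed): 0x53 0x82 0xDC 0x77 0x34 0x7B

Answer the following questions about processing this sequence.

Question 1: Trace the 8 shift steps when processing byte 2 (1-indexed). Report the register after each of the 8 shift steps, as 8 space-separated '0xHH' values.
After byte 1 (0x53): reg=0xBE
Register before byte 2: 0xBE
After XOR with byte 0x82: 0x3C

Answer: 0x78 0xF0 0xE7 0xC9 0x95 0x2D 0x5A 0xB4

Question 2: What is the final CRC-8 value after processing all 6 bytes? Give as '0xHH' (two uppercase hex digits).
After byte 1 (0x53): reg=0xBE
After byte 2 (0x82): reg=0xB4
After byte 3 (0xDC): reg=0x1F
After byte 4 (0x77): reg=0x1F
After byte 5 (0x34): reg=0xD1
After byte 6 (0x7B): reg=0x5F

Answer: 0x5F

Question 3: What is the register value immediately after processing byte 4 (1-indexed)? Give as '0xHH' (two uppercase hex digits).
After byte 1 (0x53): reg=0xBE
After byte 2 (0x82): reg=0xB4
After byte 3 (0xDC): reg=0x1F
After byte 4 (0x77): reg=0x1F

Answer: 0x1F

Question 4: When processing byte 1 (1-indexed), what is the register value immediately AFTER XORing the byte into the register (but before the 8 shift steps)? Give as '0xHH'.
Register before byte 1: 0x00
Byte 1: 0x53
0x00 XOR 0x53 = 0x53

Answer: 0x53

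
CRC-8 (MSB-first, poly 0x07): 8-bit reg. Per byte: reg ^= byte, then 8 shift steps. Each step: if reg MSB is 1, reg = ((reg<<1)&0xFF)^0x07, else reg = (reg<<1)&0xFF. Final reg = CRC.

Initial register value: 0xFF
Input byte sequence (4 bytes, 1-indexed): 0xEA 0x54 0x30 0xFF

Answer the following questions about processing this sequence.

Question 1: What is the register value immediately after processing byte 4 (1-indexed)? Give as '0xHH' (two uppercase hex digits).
Answer: 0xAC

Derivation:
After byte 1 (0xEA): reg=0x6B
After byte 2 (0x54): reg=0xBD
After byte 3 (0x30): reg=0xAA
After byte 4 (0xFF): reg=0xAC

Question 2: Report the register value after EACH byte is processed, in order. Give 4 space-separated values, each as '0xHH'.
0x6B 0xBD 0xAA 0xAC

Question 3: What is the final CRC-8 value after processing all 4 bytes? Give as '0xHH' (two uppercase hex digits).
Answer: 0xAC

Derivation:
After byte 1 (0xEA): reg=0x6B
After byte 2 (0x54): reg=0xBD
After byte 3 (0x30): reg=0xAA
After byte 4 (0xFF): reg=0xAC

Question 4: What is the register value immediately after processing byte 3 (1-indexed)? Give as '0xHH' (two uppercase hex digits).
After byte 1 (0xEA): reg=0x6B
After byte 2 (0x54): reg=0xBD
After byte 3 (0x30): reg=0xAA

Answer: 0xAA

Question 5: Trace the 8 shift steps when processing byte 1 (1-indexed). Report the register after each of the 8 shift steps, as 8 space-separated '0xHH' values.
Register before byte 1: 0xFF
After XOR with byte 0xEA: 0x15

Answer: 0x2A 0x54 0xA8 0x57 0xAE 0x5B 0xB6 0x6B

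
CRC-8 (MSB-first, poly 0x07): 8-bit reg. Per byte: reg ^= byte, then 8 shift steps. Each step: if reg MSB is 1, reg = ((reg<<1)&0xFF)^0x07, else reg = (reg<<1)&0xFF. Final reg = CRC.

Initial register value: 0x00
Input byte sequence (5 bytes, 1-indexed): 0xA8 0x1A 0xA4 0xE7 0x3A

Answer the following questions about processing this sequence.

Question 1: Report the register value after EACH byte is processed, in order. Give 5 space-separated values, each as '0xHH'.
0x51 0xF6 0xB9 0x9D 0x7C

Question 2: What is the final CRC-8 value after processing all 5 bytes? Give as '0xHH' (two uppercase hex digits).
Answer: 0x7C

Derivation:
After byte 1 (0xA8): reg=0x51
After byte 2 (0x1A): reg=0xF6
After byte 3 (0xA4): reg=0xB9
After byte 4 (0xE7): reg=0x9D
After byte 5 (0x3A): reg=0x7C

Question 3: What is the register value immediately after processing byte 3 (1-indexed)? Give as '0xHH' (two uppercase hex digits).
Answer: 0xB9

Derivation:
After byte 1 (0xA8): reg=0x51
After byte 2 (0x1A): reg=0xF6
After byte 3 (0xA4): reg=0xB9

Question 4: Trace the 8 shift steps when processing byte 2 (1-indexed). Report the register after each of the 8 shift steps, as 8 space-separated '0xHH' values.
Answer: 0x96 0x2B 0x56 0xAC 0x5F 0xBE 0x7B 0xF6

Derivation:
After byte 1 (0xA8): reg=0x51
Register before byte 2: 0x51
After XOR with byte 0x1A: 0x4B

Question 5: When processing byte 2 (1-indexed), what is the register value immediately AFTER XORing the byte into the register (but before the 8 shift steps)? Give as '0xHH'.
Answer: 0x4B

Derivation:
Register before byte 2: 0x51
Byte 2: 0x1A
0x51 XOR 0x1A = 0x4B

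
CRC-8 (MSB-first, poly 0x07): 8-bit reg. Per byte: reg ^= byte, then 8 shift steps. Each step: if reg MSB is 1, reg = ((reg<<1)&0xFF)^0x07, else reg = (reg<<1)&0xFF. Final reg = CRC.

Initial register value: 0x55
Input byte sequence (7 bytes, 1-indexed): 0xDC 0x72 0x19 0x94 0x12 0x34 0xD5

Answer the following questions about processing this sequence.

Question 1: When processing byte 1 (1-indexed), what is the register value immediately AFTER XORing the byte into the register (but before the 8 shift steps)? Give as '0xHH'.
Answer: 0x89

Derivation:
Register before byte 1: 0x55
Byte 1: 0xDC
0x55 XOR 0xDC = 0x89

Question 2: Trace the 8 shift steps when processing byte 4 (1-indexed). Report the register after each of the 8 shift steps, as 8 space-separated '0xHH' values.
Answer: 0xC4 0x8F 0x19 0x32 0x64 0xC8 0x97 0x29

Derivation:
After byte 1 (0xDC): reg=0xB6
After byte 2 (0x72): reg=0x52
After byte 3 (0x19): reg=0xF6
Register before byte 4: 0xF6
After XOR with byte 0x94: 0x62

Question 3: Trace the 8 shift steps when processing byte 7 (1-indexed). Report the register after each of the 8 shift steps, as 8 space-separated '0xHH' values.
After byte 1 (0xDC): reg=0xB6
After byte 2 (0x72): reg=0x52
After byte 3 (0x19): reg=0xF6
After byte 4 (0x94): reg=0x29
After byte 5 (0x12): reg=0xA1
After byte 6 (0x34): reg=0xE2
Register before byte 7: 0xE2
After XOR with byte 0xD5: 0x37

Answer: 0x6E 0xDC 0xBF 0x79 0xF2 0xE3 0xC1 0x85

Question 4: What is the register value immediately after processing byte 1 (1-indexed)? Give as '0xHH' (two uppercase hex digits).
After byte 1 (0xDC): reg=0xB6

Answer: 0xB6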